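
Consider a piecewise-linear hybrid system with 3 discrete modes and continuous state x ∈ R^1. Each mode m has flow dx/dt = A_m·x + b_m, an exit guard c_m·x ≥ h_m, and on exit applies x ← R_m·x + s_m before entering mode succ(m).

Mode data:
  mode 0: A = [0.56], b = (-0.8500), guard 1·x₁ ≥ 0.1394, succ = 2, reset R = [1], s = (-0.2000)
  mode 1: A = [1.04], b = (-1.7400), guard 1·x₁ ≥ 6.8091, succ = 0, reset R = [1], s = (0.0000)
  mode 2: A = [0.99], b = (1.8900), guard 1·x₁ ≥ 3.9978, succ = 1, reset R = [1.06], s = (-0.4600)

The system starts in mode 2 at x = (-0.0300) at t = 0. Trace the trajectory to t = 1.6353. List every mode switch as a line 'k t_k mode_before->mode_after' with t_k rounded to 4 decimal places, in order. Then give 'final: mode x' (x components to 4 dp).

Mode 2: guard c·x = 3.9978 hit at Δt = 1.1569 (t = 1.1569), x⁻ = (3.9978) → reset → x⁺ = (3.7777), jump to mode 1
Mode 1: flow for 0.4784 to horizon, guard not reached → x = (5.1344)

1 1.1569 2->1
final: 1 5.1344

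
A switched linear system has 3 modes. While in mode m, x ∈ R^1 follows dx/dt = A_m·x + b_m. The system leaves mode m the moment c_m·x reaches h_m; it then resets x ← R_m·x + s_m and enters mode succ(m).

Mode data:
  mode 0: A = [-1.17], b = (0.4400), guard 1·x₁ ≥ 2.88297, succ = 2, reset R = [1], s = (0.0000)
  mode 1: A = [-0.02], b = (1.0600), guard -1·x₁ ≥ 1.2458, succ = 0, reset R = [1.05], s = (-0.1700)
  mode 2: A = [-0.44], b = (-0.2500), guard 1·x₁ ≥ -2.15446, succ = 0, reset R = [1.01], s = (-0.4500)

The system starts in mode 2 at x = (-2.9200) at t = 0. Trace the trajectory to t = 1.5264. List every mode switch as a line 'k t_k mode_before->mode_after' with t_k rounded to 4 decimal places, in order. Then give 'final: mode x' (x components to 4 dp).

1 0.8950 2->0
final: 0 -1.0581

Mode 2: guard c·x = -2.1545 hit at Δt = 0.8950 (t = 0.8950), x⁻ = (-2.1545) → reset → x⁺ = (-2.6260), jump to mode 0
Mode 0: flow for 0.6314 to horizon, guard not reached → x = (-1.0581)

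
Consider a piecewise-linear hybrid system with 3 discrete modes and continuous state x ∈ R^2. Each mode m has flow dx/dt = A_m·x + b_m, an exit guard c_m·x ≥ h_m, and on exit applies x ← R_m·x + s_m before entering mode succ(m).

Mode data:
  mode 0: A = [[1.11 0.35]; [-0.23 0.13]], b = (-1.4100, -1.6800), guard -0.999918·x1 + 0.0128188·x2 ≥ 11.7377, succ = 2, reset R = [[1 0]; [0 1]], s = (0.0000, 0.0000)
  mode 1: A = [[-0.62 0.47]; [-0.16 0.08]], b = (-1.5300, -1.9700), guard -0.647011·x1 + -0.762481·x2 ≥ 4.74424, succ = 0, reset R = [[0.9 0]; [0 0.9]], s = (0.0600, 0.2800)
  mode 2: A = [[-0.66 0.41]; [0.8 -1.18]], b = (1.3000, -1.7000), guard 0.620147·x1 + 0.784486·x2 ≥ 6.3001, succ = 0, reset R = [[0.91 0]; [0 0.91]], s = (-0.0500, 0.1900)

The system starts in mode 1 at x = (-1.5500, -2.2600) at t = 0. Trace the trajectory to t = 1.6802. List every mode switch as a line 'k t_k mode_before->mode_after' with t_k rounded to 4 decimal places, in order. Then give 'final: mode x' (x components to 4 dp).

1 0.8261 1->0
final: 0 -10.2624 -3.8386

Mode 1: guard c·x = 4.7442 hit at Δt = 0.8261 (t = 0.8261), x⁻ = (-2.8595, -3.7957) → reset → x⁺ = (-2.5135, -3.1361), jump to mode 0
Mode 0: flow for 0.8541 to horizon, guard not reached → x = (-10.2624, -3.8386)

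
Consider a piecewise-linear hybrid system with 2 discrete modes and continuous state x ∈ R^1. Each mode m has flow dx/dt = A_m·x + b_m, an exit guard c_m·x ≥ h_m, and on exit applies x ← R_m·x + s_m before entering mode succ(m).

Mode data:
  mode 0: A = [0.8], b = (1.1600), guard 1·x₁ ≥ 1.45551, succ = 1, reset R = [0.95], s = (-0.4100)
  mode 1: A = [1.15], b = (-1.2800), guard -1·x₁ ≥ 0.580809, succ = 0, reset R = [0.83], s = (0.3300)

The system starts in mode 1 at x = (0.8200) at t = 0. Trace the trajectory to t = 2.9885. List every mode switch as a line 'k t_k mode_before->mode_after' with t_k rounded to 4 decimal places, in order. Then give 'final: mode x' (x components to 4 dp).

1 1.5256 1->0
2 2.5329 0->1
final: 1 0.8761

Mode 1: guard c·x = 0.5808 hit at Δt = 1.5256 (t = 1.5256), x⁻ = (-0.5808) → reset → x⁺ = (-0.1521), jump to mode 0
Mode 0: guard c·x = 1.4555 hit at Δt = 1.0073 (t = 2.5329), x⁻ = (1.4555) → reset → x⁺ = (0.9727), jump to mode 1
Mode 1: flow for 0.4556 to horizon, guard not reached → x = (0.8761)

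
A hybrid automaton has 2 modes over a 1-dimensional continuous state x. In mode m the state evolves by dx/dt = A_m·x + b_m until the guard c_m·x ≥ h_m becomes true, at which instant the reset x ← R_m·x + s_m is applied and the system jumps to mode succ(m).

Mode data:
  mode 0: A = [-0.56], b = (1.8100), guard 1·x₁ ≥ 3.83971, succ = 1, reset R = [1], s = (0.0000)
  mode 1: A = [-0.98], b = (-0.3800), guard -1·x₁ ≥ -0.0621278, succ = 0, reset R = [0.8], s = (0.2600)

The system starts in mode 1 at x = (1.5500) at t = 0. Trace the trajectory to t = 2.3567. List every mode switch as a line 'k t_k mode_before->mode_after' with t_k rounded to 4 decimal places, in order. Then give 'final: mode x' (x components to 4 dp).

1 1.4901 1->0
final: 0 1.4333

Mode 1: guard c·x = -0.0621 hit at Δt = 1.4901 (t = 1.4901), x⁻ = (0.0621) → reset → x⁺ = (0.3097), jump to mode 0
Mode 0: flow for 0.8666 to horizon, guard not reached → x = (1.4333)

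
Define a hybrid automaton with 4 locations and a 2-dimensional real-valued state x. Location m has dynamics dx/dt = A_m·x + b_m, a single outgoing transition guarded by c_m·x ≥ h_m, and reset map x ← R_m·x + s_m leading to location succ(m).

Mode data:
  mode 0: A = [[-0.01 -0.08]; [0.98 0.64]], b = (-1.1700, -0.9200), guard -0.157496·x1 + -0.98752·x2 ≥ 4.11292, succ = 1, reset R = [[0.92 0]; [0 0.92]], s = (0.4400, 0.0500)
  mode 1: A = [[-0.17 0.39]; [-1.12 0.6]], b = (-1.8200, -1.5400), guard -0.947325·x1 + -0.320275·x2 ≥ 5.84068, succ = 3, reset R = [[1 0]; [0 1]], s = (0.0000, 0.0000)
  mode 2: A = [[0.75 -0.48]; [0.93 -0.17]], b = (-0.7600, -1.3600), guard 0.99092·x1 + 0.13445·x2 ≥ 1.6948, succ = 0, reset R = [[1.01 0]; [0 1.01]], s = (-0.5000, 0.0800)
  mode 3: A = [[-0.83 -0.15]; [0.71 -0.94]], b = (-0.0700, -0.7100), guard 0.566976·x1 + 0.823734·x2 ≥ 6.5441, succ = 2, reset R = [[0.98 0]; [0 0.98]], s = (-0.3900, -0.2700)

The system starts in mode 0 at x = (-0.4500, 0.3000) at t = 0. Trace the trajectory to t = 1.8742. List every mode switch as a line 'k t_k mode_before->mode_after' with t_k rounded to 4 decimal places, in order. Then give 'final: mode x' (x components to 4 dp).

Mode 0: guard c·x = 4.1129 hit at Δt = 1.4051 (t = 1.4051), x⁻ = (-1.9304, -3.8570) → reset → x⁺ = (-1.3360, -3.4985), jump to mode 1
Mode 1: flow for 0.4691 to horizon, guard not reached → x = (-2.7443, -4.2535)

1 1.4051 0->1
final: 1 -2.7443 -4.2535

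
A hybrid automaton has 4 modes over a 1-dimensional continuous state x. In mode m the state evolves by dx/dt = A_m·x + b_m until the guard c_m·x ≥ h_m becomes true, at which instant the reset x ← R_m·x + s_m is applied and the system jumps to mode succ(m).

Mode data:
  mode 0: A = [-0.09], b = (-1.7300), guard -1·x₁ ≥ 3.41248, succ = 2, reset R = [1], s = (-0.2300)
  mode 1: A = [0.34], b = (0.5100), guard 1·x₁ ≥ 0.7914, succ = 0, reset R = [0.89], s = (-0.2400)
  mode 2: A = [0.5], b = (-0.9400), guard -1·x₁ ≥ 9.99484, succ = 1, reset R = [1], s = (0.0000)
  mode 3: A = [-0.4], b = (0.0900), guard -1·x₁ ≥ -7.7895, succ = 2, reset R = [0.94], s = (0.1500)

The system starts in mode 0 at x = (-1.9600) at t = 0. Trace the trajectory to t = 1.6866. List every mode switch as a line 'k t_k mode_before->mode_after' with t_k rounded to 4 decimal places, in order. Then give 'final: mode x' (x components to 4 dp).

1 0.9766 0->2
final: 2 -5.9961

Mode 0: guard c·x = 3.4125 hit at Δt = 0.9766 (t = 0.9766), x⁻ = (-3.4125) → reset → x⁺ = (-3.6425), jump to mode 2
Mode 2: flow for 0.7100 to horizon, guard not reached → x = (-5.9961)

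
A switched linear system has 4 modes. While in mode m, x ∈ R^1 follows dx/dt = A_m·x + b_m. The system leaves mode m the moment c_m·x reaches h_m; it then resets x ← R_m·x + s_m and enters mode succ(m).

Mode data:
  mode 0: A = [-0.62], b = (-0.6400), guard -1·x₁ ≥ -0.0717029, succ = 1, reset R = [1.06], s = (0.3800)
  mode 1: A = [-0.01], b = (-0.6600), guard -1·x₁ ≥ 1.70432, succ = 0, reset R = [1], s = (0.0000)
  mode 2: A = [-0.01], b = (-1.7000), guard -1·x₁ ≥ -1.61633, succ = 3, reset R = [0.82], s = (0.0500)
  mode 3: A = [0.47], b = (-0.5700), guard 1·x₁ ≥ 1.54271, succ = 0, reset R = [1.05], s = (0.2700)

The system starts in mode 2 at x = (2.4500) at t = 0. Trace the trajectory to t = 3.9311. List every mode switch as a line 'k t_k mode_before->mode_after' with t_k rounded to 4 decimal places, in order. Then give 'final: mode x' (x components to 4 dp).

Mode 2: guard c·x = -1.6163 hit at Δt = 0.4846 (t = 0.4846), x⁻ = (1.6163) → reset → x⁺ = (1.3754), jump to mode 3
Mode 3: guard c·x = 1.5427 hit at Δt = 1.5053 (t = 1.9899), x⁻ = (1.5427) → reset → x⁺ = (1.8898), jump to mode 0
Mode 0: guard c·x = -0.0717 hit at Δt = 1.5700 (t = 3.5599), x⁻ = (0.0717) → reset → x⁺ = (0.4560), jump to mode 1
Mode 1: flow for 0.3712 to horizon, guard not reached → x = (0.2098)

1 0.4846 2->3
2 1.9899 3->0
3 3.5599 0->1
final: 1 0.2098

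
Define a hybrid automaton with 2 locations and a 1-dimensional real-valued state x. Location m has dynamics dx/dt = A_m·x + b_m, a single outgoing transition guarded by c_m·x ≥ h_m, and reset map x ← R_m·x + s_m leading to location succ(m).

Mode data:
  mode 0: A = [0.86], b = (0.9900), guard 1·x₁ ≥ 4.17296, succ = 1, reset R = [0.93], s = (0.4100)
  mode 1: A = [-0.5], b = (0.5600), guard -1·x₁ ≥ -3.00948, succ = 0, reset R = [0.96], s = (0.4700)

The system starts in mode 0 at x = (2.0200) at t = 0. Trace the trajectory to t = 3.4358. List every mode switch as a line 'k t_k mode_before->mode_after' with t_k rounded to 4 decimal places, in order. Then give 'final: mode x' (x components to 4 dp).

Mode 0: guard c·x = 4.1730 hit at Δt = 0.6025 (t = 0.6025), x⁻ = (4.1730) → reset → x⁺ = (4.2909), jump to mode 1
Mode 1: guard c·x = -3.0095 hit at Δt = 1.0354 (t = 1.6379), x⁻ = (3.0095) → reset → x⁺ = (3.3591), jump to mode 0
Mode 0: guard c·x = 4.1730 hit at Δt = 0.1929 (t = 1.8308), x⁻ = (4.1730) → reset → x⁺ = (4.2909), jump to mode 1
Mode 1: guard c·x = -3.0095 hit at Δt = 1.0354 (t = 2.8662), x⁻ = (3.0095) → reset → x⁺ = (3.3591), jump to mode 0
Mode 0: guard c·x = 4.1730 hit at Δt = 0.1929 (t = 3.0591), x⁻ = (4.1730) → reset → x⁺ = (4.2909), jump to mode 1
Mode 1: flow for 0.3767 to horizon, guard not reached → x = (3.7465)

1 0.6025 0->1
2 1.6379 1->0
3 1.8308 0->1
4 2.8662 1->0
5 3.0591 0->1
final: 1 3.7465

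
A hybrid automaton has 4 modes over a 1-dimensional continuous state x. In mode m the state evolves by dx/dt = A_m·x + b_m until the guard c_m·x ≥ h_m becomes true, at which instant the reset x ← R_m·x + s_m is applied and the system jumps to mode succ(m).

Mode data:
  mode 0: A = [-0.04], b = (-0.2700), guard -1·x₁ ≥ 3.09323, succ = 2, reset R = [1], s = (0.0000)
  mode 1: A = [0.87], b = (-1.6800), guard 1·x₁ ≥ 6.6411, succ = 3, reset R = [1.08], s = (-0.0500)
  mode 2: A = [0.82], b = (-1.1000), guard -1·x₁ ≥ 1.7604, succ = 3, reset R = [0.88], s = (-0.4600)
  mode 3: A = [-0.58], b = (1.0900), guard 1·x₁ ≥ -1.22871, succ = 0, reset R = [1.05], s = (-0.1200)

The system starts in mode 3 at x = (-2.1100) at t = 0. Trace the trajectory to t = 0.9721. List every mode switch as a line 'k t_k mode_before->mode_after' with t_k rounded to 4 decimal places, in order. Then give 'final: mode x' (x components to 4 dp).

Mode 3: guard c·x = -1.2287 hit at Δt = 0.4304 (t = 0.4304), x⁻ = (-1.2287) → reset → x⁺ = (-1.4101), jump to mode 0
Mode 0: flow for 0.5417 to horizon, guard not reached → x = (-1.5246)

1 0.4304 3->0
final: 0 -1.5246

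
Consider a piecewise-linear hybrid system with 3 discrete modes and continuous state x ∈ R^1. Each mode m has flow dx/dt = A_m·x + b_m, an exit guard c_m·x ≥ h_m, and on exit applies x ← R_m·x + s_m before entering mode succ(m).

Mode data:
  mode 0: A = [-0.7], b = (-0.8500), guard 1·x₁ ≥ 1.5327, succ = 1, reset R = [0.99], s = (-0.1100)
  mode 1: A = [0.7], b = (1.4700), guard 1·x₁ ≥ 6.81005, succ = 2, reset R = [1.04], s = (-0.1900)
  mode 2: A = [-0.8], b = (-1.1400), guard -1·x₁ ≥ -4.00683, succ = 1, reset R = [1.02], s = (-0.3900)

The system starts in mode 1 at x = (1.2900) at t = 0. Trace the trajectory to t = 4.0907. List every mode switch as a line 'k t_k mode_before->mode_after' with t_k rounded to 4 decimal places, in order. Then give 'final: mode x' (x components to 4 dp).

1 1.3805 1->2
2 1.9131 2->1
3 2.5272 1->2
4 3.0598 2->1
5 3.6738 1->2
final: 2 4.5337

Mode 1: guard c·x = 6.8101 hit at Δt = 1.3805 (t = 1.3805), x⁻ = (6.8101) → reset → x⁺ = (6.8925), jump to mode 2
Mode 2: guard c·x = -4.0068 hit at Δt = 0.5326 (t = 1.9131), x⁻ = (4.0068) → reset → x⁺ = (3.6970), jump to mode 1
Mode 1: guard c·x = 6.8101 hit at Δt = 0.6141 (t = 2.5272), x⁻ = (6.8101) → reset → x⁺ = (6.8925), jump to mode 2
Mode 2: guard c·x = -4.0068 hit at Δt = 0.5326 (t = 3.0598), x⁻ = (4.0068) → reset → x⁺ = (3.6970), jump to mode 1
Mode 1: guard c·x = 6.8101 hit at Δt = 0.6141 (t = 3.6738), x⁻ = (6.8101) → reset → x⁺ = (6.8925), jump to mode 2
Mode 2: flow for 0.4169 to horizon, guard not reached → x = (4.5337)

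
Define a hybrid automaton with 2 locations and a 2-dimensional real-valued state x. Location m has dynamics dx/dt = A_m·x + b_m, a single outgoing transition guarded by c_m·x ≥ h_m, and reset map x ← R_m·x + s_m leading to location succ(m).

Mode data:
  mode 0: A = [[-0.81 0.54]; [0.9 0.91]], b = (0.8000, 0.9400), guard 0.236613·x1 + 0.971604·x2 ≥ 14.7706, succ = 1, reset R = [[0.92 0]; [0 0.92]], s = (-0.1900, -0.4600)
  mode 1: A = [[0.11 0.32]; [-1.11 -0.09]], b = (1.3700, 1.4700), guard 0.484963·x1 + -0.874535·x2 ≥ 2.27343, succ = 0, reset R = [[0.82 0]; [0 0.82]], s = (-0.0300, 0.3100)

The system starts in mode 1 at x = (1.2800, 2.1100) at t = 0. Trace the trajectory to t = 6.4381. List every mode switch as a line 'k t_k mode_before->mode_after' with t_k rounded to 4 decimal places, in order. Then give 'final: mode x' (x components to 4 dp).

1 1.3894 1->0
2 2.9818 0->1
3 4.2046 1->0
4 4.9229 0->1
5 5.8126 1->0
final: 0 7.9771 12.7602

Mode 1: guard c·x = 2.2734 hit at Δt = 1.3894 (t = 1.3894), x⁻ = (4.1687, -0.2879) → reset → x⁺ = (3.3883, 0.0739), jump to mode 0
Mode 0: guard c·x = 14.7706 hit at Δt = 1.5924 (t = 2.9818), x⁻ = (4.8896, 14.0115) → reset → x⁺ = (4.3084, 12.4306), jump to mode 1
Mode 1: guard c·x = 2.2734 hit at Δt = 1.2228 (t = 4.2046), x⁻ = (10.2653, 3.0929) → reset → x⁺ = (8.3875, 2.8462), jump to mode 0
Mode 0: guard c·x = 14.7706 hit at Δt = 0.7183 (t = 4.9229), x⁻ = (7.5041, 13.3748) → reset → x⁺ = (6.7137, 11.8448), jump to mode 1
Mode 1: guard c·x = 2.2734 hit at Δt = 0.8897 (t = 5.8126), x⁻ = (11.0999, 3.5557) → reset → x⁺ = (9.0719, 3.2257), jump to mode 0
Mode 0: flow for 0.6255 to horizon, guard not reached → x = (7.9771, 12.7602)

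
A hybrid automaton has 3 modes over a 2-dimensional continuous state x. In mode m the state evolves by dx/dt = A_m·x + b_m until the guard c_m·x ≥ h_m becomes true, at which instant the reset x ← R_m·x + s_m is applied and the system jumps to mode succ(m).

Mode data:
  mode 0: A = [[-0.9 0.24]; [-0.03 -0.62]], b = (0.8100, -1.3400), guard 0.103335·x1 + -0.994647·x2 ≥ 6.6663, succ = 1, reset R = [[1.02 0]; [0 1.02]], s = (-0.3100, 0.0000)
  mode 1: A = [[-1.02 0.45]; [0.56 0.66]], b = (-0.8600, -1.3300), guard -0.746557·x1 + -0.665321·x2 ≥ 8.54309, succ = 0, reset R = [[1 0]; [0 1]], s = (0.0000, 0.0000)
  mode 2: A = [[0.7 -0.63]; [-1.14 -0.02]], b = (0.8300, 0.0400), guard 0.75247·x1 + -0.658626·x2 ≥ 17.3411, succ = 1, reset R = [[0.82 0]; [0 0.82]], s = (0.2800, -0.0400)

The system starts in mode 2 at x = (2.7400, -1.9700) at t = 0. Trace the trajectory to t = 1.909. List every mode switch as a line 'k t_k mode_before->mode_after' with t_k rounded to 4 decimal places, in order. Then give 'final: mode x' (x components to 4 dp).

1 1.1881 2->1
final: 1 2.5547 -12.3155

Mode 2: guard c·x = 17.3411 hit at Δt = 1.1881 (t = 1.1881), x⁻ = (13.3981, -11.0221) → reset → x⁺ = (11.2665, -9.0781), jump to mode 1
Mode 1: flow for 0.7209 to horizon, guard not reached → x = (2.5547, -12.3155)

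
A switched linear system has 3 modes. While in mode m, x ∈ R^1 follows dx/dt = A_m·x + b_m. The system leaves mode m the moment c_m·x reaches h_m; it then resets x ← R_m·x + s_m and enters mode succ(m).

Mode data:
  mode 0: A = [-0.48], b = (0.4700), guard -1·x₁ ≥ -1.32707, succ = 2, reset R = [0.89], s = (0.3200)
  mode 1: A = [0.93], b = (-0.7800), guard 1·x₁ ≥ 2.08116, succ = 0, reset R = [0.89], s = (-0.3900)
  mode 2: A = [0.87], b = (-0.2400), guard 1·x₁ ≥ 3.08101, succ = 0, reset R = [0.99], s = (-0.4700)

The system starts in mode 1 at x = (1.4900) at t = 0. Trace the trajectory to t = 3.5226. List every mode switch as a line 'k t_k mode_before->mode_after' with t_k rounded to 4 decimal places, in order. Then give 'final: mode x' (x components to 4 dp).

Mode 1: guard c·x = 2.0812 hit at Δt = 0.6945 (t = 0.6945), x⁻ = (2.0812) → reset → x⁺ = (1.4622), jump to mode 0
Mode 0: guard c·x = -1.3271 hit at Δt = 0.6838 (t = 1.3783), x⁻ = (1.3271) → reset → x⁺ = (1.5011), jump to mode 2
Mode 2: guard c·x = 3.0810 hit at Δt = 0.9521 (t = 2.3304), x⁻ = (3.0810) → reset → x⁺ = (2.5802), jump to mode 0
Mode 0: flow for 1.1922 to horizon, guard not reached → x = (1.8826)

1 0.6945 1->0
2 1.3783 0->2
3 2.3304 2->0
final: 0 1.8826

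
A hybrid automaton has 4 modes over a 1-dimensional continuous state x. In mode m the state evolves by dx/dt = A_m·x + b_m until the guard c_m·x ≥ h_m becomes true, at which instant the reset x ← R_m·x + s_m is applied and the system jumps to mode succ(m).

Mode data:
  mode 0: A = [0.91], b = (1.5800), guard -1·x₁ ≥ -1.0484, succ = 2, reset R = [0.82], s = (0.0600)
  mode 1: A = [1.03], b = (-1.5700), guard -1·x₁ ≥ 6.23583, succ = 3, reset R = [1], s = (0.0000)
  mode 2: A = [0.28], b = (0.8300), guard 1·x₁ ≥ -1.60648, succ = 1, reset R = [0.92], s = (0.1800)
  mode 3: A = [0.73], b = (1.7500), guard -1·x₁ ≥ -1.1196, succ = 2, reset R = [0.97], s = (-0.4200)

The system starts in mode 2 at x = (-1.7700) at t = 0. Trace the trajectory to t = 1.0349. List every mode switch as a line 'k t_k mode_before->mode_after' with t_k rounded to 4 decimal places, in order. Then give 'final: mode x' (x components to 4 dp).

1 0.4583 2->1
final: 1 -3.5869

Mode 2: guard c·x = -1.6065 hit at Δt = 0.4583 (t = 0.4583), x⁻ = (-1.6065) → reset → x⁺ = (-1.2980), jump to mode 1
Mode 1: flow for 0.5766 to horizon, guard not reached → x = (-3.5869)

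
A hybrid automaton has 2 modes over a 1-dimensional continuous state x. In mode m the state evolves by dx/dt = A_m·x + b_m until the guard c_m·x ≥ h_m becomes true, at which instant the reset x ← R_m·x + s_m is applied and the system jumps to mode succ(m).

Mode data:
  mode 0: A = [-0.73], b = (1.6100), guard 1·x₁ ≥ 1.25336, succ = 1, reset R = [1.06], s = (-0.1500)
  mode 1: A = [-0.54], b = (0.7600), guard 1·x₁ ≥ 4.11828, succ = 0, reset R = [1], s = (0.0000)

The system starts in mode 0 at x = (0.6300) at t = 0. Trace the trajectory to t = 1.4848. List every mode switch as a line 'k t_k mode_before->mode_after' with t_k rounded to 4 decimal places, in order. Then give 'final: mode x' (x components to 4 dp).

1 0.6899 0->1
final: 1 1.2584

Mode 0: guard c·x = 1.2534 hit at Δt = 0.6899 (t = 0.6899), x⁻ = (1.2534) → reset → x⁺ = (1.1786), jump to mode 1
Mode 1: flow for 0.7949 to horizon, guard not reached → x = (1.2584)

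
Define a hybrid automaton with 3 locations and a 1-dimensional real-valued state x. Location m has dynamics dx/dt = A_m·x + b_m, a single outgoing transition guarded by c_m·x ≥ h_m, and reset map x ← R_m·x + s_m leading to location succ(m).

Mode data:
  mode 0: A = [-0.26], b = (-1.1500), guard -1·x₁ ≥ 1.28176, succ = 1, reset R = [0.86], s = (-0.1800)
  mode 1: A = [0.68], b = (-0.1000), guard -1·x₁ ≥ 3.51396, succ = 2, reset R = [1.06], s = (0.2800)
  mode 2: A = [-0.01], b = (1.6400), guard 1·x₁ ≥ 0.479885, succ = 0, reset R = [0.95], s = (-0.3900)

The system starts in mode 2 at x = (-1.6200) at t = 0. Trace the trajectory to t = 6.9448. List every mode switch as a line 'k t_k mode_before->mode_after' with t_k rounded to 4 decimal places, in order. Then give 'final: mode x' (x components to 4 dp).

Mode 2: guard c·x = 0.4799 hit at Δt = 1.2760 (t = 1.2760), x⁻ = (0.4799) → reset → x⁺ = (0.0659), jump to mode 0
Mode 0: guard c·x = 1.2818 hit at Δt = 1.3730 (t = 2.6490), x⁻ = (-1.2818) → reset → x⁺ = (-1.2823), jump to mode 1
Mode 1: guard c·x = 3.5140 hit at Δt = 1.3831 (t = 4.0321), x⁻ = (-3.5140) → reset → x⁺ = (-3.4448), jump to mode 2
Mode 2: guard c·x = 0.4799 hit at Δt = 2.3718 (t = 6.4039), x⁻ = (0.4799) → reset → x⁺ = (0.0659), jump to mode 0
Mode 0: flow for 0.5409 to horizon, guard not reached → x = (-0.5231)

1 1.2760 2->0
2 2.6490 0->1
3 4.0321 1->2
4 6.4039 2->0
final: 0 -0.5231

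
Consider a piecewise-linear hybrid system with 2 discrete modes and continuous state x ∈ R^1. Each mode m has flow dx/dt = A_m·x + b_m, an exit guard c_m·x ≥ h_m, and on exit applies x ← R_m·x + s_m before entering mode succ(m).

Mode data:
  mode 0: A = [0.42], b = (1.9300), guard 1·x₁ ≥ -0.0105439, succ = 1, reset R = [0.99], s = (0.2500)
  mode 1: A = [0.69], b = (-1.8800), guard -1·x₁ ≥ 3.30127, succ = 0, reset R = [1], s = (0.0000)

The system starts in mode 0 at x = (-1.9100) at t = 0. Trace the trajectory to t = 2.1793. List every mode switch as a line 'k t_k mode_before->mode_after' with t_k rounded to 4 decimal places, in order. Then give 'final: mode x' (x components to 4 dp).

1 1.2737 0->1
final: 1 -1.9175

Mode 0: guard c·x = -0.0105 hit at Δt = 1.2737 (t = 1.2737), x⁻ = (-0.0105) → reset → x⁺ = (0.2396), jump to mode 1
Mode 1: flow for 0.9056 to horizon, guard not reached → x = (-1.9175)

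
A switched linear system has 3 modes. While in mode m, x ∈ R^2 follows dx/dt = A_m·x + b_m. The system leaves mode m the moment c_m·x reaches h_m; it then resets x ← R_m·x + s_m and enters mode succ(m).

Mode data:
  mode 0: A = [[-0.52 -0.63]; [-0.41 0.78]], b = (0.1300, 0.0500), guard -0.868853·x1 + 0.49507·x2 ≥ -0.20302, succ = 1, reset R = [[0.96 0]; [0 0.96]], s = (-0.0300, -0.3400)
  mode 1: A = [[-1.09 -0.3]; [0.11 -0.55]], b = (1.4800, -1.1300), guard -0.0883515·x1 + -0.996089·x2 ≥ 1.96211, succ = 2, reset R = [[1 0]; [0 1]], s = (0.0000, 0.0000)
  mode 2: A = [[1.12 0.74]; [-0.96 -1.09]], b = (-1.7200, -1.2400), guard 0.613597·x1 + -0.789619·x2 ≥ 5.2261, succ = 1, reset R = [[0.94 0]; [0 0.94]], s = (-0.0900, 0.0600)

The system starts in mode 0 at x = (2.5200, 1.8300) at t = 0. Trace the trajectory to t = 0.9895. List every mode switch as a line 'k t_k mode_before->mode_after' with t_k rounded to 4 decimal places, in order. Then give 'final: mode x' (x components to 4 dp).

Mode 0: guard c·x = -0.2030 hit at Δt = 0.4772 (t = 0.4772), x⁻ = (1.4896, 2.2042) → reset → x⁺ = (1.4000, 1.7760), jump to mode 1
Mode 1: flow for 0.5123 to horizon, guard not reached → x = (1.2315, 0.8989)

1 0.4772 0->1
final: 1 1.2315 0.8989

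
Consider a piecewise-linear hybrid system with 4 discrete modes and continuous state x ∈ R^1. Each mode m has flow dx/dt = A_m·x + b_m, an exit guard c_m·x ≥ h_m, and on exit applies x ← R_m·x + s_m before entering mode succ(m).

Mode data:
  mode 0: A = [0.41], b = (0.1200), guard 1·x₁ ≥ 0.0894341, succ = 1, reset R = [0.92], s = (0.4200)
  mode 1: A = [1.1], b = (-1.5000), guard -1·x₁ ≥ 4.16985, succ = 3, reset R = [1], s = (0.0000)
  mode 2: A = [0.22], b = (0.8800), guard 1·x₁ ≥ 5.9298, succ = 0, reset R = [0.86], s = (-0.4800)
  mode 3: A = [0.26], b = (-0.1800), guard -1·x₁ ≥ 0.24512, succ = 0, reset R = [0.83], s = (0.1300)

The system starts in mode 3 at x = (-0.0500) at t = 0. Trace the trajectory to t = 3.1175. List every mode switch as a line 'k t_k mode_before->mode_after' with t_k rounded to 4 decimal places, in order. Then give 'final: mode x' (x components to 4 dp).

1 0.8976 3->0
2 2.2527 0->1
final: 1 -0.8664

Mode 3: guard c·x = 0.2451 hit at Δt = 0.8976 (t = 0.8976), x⁻ = (-0.2451) → reset → x⁺ = (-0.0734), jump to mode 0
Mode 0: guard c·x = 0.0894 hit at Δt = 1.3551 (t = 2.2527), x⁻ = (0.0894) → reset → x⁺ = (0.5023), jump to mode 1
Mode 1: flow for 0.8648 to horizon, guard not reached → x = (-0.8664)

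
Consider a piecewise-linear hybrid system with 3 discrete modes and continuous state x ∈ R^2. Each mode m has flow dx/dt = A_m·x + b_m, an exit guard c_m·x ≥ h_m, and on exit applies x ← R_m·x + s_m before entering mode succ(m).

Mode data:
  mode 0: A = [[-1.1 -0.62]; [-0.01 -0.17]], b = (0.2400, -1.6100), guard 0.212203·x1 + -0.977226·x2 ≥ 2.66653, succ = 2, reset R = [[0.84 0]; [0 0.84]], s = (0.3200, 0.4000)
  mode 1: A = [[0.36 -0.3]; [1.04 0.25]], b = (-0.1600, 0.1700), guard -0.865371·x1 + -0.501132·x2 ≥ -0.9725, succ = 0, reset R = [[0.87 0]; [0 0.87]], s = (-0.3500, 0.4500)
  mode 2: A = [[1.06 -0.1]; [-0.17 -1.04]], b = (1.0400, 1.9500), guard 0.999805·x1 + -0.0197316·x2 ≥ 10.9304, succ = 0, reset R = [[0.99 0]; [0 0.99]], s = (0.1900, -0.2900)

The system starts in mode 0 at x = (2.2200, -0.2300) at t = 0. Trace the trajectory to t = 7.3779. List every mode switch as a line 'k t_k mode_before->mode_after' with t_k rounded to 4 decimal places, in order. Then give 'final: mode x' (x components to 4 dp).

1 1.5866 0->2
2 3.0705 2->0
3 4.4703 0->2
4 5.5113 2->0
5 6.5920 0->2
final: 2 9.7952 -0.0816

Mode 0: guard c·x = 2.6665 hit at Δt = 1.5866 (t = 1.5866), x⁻ = (1.3519, -2.4351) → reset → x⁺ = (1.4556, -1.6455), jump to mode 2
Mode 2: guard c·x = 10.9304 hit at Δt = 1.4839 (t = 3.0705), x⁻ = (10.9390, 0.3261) → reset → x⁺ = (11.0196, 0.0328), jump to mode 0
Mode 0: guard c·x = 2.6665 hit at Δt = 1.3998 (t = 4.4703), x⁻ = (3.1164, -2.0519) → reset → x⁺ = (2.9378, -1.3236), jump to mode 2
Mode 2: guard c·x = 10.9304 hit at Δt = 1.0410 (t = 5.5113), x⁻ = (10.9334, 0.0421) → reset → x⁺ = (11.0140, -0.2483), jump to mode 0
Mode 0: guard c·x = 2.6665 hit at Δt = 1.0808 (t = 6.5920), x⁻ = (3.9928, -1.8617) → reset → x⁺ = (3.6739, -1.1638), jump to mode 2
Mode 2: flow for 0.7859 to horizon, guard not reached → x = (9.7952, -0.0816)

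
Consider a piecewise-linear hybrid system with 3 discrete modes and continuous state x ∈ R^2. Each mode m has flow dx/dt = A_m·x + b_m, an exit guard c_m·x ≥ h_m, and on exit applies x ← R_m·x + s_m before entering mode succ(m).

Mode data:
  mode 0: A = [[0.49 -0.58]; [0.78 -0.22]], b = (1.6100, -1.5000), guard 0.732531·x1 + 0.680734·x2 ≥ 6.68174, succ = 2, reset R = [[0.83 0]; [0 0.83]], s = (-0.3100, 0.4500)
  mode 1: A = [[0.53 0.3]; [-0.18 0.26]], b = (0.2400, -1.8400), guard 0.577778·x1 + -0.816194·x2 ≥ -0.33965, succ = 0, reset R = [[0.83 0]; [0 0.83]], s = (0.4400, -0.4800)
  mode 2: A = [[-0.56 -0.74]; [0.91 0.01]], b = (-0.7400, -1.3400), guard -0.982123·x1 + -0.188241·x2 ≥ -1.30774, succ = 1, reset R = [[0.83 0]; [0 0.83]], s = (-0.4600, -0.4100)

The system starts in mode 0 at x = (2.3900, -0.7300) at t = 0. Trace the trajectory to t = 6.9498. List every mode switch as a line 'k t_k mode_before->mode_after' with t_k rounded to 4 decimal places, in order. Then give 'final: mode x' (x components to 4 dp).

Mode 0: guard c·x = 6.6817 hit at Δt = 1.2930 (t = 1.2930), x⁻ = (7.2464, 2.0178) → reset → x⁺ = (5.7045, 2.1247), jump to mode 2
Mode 2: guard c·x = -1.3077 hit at Δt = 1.0438 (t = 2.3368), x⁻ = (0.6367, 3.6253) → reset → x⁺ = (0.0685, 2.5990), jump to mode 1
Mode 1: guard c·x = -0.3397 hit at Δt = 0.9491 (t = 3.2859), x⁻ = (1.1555, 1.2341) → reset → x⁺ = (1.3990, 0.5443), jump to mode 0
Mode 0: guard c·x = 6.6817 hit at Δt = 1.8271 (t = 5.1130), x⁻ = (6.5626, 2.7536) → reset → x⁺ = (5.1369, 2.7355), jump to mode 2
Mode 2: guard c·x = -1.3077 hit at Δt = 0.9202 (t = 6.0331), x⁻ = (0.5987, 3.8233) → reset → x⁺ = (0.0370, 2.7634), jump to mode 1
Mode 1: flow for 0.9167 to horizon, guard not reached → x = (1.1304, 1.5006)

1 1.2930 0->2
2 2.3368 2->1
3 3.2859 1->0
4 5.1130 0->2
5 6.0331 2->1
final: 1 1.1304 1.5006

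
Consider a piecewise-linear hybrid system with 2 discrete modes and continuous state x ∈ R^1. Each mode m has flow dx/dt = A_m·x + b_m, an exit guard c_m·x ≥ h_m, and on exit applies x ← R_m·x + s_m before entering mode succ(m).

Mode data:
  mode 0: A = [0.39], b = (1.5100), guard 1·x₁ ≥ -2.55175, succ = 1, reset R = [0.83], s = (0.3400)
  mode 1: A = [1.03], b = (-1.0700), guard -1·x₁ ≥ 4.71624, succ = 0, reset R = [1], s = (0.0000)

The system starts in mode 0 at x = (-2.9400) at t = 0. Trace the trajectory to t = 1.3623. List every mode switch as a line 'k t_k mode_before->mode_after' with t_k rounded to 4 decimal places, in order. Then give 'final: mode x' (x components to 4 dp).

1 0.8931 0->1
final: 1 -3.5282

Mode 0: guard c·x = -2.5518 hit at Δt = 0.8931 (t = 0.8931), x⁻ = (-2.5518) → reset → x⁺ = (-1.7780), jump to mode 1
Mode 1: flow for 0.4692 to horizon, guard not reached → x = (-3.5282)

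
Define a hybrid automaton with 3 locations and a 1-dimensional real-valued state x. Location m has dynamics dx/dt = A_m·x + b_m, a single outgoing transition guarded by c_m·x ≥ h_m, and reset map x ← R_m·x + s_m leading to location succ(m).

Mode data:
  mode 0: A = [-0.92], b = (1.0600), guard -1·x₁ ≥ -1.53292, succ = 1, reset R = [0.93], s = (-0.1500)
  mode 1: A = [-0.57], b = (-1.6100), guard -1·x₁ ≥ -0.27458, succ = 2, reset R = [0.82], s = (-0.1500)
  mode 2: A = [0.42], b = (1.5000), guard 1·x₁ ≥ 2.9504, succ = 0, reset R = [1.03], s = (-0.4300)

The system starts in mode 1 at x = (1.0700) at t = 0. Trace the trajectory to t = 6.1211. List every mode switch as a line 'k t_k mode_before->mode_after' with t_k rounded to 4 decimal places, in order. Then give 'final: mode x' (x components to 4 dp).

1 0.4008 1->2
2 1.7850 2->0
3 3.2435 0->1
4 3.7346 1->2
5 5.1188 2->0
final: 0 1.7315

Mode 1: guard c·x = -0.2746 hit at Δt = 0.4008 (t = 0.4008), x⁻ = (0.2746) → reset → x⁺ = (0.0752), jump to mode 2
Mode 2: guard c·x = 2.9504 hit at Δt = 1.3842 (t = 1.7850), x⁻ = (2.9504) → reset → x⁺ = (2.6089), jump to mode 0
Mode 0: guard c·x = -1.5329 hit at Δt = 1.4585 (t = 3.2435), x⁻ = (1.5329) → reset → x⁺ = (1.2756), jump to mode 1
Mode 1: guard c·x = -0.2746 hit at Δt = 0.4911 (t = 3.7346), x⁻ = (0.2746) → reset → x⁺ = (0.0752), jump to mode 2
Mode 2: guard c·x = 2.9504 hit at Δt = 1.3842 (t = 5.1188), x⁻ = (2.9504) → reset → x⁺ = (2.6089), jump to mode 0
Mode 0: flow for 1.0023 to horizon, guard not reached → x = (1.7315)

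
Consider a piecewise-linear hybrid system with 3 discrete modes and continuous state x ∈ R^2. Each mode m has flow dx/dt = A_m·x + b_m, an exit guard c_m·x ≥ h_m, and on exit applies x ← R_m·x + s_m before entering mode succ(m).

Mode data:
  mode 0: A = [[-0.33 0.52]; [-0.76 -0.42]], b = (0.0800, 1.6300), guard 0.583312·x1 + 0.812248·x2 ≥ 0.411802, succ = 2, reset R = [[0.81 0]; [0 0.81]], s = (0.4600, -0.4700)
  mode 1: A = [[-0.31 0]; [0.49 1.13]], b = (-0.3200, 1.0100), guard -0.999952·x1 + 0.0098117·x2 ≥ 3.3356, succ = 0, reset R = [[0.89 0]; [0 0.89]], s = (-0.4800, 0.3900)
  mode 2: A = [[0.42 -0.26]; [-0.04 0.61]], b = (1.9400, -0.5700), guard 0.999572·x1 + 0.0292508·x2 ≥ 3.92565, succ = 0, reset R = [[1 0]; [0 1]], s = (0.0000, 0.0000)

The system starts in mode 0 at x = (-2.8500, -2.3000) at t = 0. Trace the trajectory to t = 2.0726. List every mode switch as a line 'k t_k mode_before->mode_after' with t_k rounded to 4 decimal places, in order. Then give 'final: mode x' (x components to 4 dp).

1 1.1619 0->2
final: 2 0.3945 1.0482

Mode 0: guard c·x = 0.4118 hit at Δt = 1.1619 (t = 1.1619), x⁻ = (-1.8010, 1.8004) → reset → x⁺ = (-0.9988, 0.9883), jump to mode 2
Mode 2: flow for 0.9107 to horizon, guard not reached → x = (0.3945, 1.0482)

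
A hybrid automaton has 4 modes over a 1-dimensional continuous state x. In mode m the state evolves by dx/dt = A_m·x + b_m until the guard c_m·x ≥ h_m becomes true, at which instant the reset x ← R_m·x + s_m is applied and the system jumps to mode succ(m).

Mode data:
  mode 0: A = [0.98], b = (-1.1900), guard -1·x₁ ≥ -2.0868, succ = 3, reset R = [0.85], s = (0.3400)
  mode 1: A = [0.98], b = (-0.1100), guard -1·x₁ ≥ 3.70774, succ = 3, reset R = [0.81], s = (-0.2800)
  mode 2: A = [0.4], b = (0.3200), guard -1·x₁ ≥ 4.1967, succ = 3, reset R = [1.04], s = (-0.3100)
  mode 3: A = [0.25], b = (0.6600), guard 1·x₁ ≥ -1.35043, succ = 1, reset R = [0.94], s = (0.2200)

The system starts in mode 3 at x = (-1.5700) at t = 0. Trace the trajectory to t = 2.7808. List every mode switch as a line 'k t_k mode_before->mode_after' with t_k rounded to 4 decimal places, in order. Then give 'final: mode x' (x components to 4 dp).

1 0.7466 3->1
2 1.9613 1->3
final: 3 -3.4295

Mode 3: guard c·x = -1.3504 hit at Δt = 0.7466 (t = 0.7466), x⁻ = (-1.3504) → reset → x⁺ = (-1.0494), jump to mode 1
Mode 1: guard c·x = 3.7077 hit at Δt = 1.2147 (t = 1.9613), x⁻ = (-3.7077) → reset → x⁺ = (-3.2833), jump to mode 3
Mode 3: flow for 0.8195 to horizon, guard not reached → x = (-3.4295)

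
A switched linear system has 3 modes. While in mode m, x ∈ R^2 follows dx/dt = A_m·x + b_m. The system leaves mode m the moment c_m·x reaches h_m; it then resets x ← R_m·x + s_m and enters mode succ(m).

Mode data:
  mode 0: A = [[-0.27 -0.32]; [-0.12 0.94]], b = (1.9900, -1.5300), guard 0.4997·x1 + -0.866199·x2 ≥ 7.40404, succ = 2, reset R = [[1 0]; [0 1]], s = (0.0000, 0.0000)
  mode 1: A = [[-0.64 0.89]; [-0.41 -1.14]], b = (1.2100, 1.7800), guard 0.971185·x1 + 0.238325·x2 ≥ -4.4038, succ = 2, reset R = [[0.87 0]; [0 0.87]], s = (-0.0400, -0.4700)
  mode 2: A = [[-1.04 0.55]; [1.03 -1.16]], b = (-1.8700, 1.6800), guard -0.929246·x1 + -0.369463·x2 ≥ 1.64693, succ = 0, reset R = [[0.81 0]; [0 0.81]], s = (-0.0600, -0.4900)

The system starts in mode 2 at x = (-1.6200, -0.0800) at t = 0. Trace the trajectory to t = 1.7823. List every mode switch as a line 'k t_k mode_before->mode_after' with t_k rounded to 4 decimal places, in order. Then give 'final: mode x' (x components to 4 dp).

1 0.8537 2->0
final: 0 0.9736 -3.4963

Mode 2: guard c·x = 1.6469 hit at Δt = 0.8537 (t = 0.8537), x⁻ = (-1.7449, -0.0691) → reset → x⁺ = (-1.4733, -0.5459), jump to mode 0
Mode 0: flow for 0.9286 to horizon, guard not reached → x = (0.9736, -3.4963)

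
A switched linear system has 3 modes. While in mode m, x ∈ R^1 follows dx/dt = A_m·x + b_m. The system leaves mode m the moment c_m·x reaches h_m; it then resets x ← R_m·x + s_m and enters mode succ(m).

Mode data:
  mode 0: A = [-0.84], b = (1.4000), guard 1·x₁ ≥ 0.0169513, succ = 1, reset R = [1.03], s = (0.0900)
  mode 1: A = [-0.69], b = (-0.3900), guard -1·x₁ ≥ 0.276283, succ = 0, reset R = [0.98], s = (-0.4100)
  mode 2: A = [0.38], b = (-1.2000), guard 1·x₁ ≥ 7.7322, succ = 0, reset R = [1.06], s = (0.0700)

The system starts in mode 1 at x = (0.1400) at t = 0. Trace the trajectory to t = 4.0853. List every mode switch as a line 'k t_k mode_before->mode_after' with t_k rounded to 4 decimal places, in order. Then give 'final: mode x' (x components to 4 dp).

1 1.2932 1->0
2 1.7131 0->1
3 2.9378 1->0
4 3.3577 0->1
final: 1 -0.1580

Mode 1: guard c·x = 0.2763 hit at Δt = 1.2932 (t = 1.2932), x⁻ = (-0.2763) → reset → x⁺ = (-0.6808), jump to mode 0
Mode 0: guard c·x = 0.0170 hit at Δt = 0.4199 (t = 1.7131), x⁻ = (0.0170) → reset → x⁺ = (0.1075), jump to mode 1
Mode 1: guard c·x = 0.2763 hit at Δt = 1.2247 (t = 2.9378), x⁻ = (-0.2763) → reset → x⁺ = (-0.6808), jump to mode 0
Mode 0: guard c·x = 0.0170 hit at Δt = 0.4199 (t = 3.3577), x⁻ = (0.0170) → reset → x⁺ = (0.1075), jump to mode 1
Mode 1: flow for 0.7276 to horizon, guard not reached → x = (-0.1580)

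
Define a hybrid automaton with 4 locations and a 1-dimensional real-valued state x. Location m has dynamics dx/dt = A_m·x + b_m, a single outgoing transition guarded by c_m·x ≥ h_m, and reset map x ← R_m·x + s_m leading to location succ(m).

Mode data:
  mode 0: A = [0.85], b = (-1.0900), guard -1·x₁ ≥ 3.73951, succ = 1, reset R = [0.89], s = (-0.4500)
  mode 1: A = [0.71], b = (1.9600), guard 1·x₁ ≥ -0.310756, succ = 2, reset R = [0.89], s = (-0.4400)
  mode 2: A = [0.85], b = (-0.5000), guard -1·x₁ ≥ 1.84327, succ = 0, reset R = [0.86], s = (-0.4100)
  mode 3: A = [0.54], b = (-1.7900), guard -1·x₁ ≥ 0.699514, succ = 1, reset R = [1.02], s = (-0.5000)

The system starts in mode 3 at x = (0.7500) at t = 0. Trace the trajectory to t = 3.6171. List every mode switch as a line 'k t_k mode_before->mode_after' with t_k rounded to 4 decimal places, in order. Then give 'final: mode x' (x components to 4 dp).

Mode 3: guard c·x = 0.6995 hit at Δt = 0.8296 (t = 0.8296), x⁻ = (-0.6995) → reset → x⁺ = (-1.2135), jump to mode 1
Mode 1: guard c·x = -0.3108 hit at Δt = 0.6474 (t = 1.4770), x⁻ = (-0.3108) → reset → x⁺ = (-0.7166), jump to mode 2
Mode 2: guard c·x = 1.8433 hit at Δt = 0.7323 (t = 2.2093), x⁻ = (-1.8433) → reset → x⁺ = (-1.9952), jump to mode 0
Mode 0: guard c·x = 3.7395 hit at Δt = 0.5020 (t = 2.7113), x⁻ = (-3.7395) → reset → x⁺ = (-3.7782), jump to mode 1
Mode 1: flow for 0.9058 to horizon, guard not reached → x = (-4.6965)

1 0.8296 3->1
2 1.4770 1->2
3 2.2093 2->0
4 2.7113 0->1
final: 1 -4.6965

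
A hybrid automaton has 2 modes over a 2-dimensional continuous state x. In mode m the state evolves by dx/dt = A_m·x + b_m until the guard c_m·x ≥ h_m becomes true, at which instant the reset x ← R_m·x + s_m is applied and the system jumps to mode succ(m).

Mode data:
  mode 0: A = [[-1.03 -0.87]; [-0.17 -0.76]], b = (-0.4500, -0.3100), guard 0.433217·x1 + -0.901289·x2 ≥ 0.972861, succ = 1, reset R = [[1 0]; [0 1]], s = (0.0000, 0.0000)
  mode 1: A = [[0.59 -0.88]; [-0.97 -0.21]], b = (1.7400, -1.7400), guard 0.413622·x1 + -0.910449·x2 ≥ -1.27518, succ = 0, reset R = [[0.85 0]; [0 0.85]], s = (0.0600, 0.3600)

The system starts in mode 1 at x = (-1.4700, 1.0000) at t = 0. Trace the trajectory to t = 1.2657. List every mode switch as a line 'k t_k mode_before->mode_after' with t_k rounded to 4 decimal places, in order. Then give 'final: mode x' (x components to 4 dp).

Mode 1: guard c·x = -1.2752 hit at Δt = 0.4737 (t = 0.4737), x⁻ = (-1.4181, 0.7564) → reset → x⁺ = (-1.1454, 1.0029), jump to mode 0
Mode 0: flow for 0.7920 to horizon, guard not reached → x = (-1.0711, 0.4790)

1 0.4737 1->0
final: 0 -1.0711 0.4790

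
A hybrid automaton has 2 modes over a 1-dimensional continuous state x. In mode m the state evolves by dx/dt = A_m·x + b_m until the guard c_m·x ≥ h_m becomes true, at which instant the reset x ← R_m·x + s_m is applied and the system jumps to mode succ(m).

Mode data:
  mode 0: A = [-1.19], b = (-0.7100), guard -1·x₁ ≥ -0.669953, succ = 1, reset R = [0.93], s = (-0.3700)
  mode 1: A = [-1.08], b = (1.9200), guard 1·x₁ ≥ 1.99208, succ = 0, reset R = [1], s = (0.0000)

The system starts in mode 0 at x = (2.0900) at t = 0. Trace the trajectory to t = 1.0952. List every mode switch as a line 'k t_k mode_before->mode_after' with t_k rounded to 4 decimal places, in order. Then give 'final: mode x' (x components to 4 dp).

Mode 0: guard c·x = -0.6700 hit at Δt = 0.6319 (t = 0.6319), x⁻ = (0.6700) → reset → x⁺ = (0.2531), jump to mode 1
Mode 1: flow for 0.4633 to horizon, guard not reached → x = (0.8533)

1 0.6319 0->1
final: 1 0.8533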